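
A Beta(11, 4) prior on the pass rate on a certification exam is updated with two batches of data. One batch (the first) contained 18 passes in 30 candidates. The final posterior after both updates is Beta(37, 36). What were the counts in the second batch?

Because Beta–binomial updating is additive in the counts, the combined data contributed (α_post−α_prior, β_post−β_prior) successes and failures.
Total across both batches: 37−11=26 passes, 36−4=32 failures.
Subtract the first batch: 26−18=8 passes and 32−12=20 failures.

8 passes and 20 failures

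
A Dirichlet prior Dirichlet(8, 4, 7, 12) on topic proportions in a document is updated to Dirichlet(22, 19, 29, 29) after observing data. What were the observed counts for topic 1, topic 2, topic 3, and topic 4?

For a Dirichlet(α) prior with multinomial counts c, the posterior is Dirichlet(α + c) componentwise.
Counts are posterior − prior componentwise: 22−8=14, 19−4=15, 29−7=22, 29−12=17.

counts (14, 15, 22, 17)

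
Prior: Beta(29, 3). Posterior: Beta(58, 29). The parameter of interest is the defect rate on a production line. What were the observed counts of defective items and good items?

Beta is conjugate to the binomial likelihood: posterior = Beta(α+s, β+f).
So s = 58 − 29 = 29 and f = 29 − 3 = 26.

29 defective items and 26 good items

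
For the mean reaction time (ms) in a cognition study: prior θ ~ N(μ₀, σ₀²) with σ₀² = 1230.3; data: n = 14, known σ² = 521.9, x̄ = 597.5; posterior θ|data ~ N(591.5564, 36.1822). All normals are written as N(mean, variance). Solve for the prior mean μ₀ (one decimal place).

With known observation variance, the Normal–Normal posterior has precision τ_n = τ₀ + n/σ² and mean μ_n = (τ₀μ₀ + (n/σ²)x̄)/τ_n.
Here τ₀ = 1/1230.3 = 0.000813 and τ_data = 14/521.9 = 0.026825, so τ_n = 0.027638.
Rearranging for μ₀: μ₀ = (μ_n·τ_n − τ_data·x̄)/τ₀ = (591.5564·0.027638 − 0.026825·597.5) / 0.000813 = 0.321498/0.000813 ≈ 395.4.

μ₀ = 395.4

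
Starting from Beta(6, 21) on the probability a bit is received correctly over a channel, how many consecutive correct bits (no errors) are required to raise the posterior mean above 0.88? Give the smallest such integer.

k = 149

After k correct bits and 0 errors the posterior is Beta(6+k, 21), with mean (6+k)/(6+21+k).
Set (6+k)/(27+k) > 0.88 and solve: k > (0.88·27 − 6)/(1 − 0.88) = 148.000.
The smallest integer exceeding 148.000 is 149, and checking k=149: (155)/(176) = 0.8807 > 0.88.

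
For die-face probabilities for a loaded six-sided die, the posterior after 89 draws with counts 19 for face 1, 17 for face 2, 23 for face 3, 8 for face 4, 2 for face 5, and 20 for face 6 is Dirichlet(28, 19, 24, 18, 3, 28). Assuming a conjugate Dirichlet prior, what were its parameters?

For a Dirichlet(α) prior with multinomial counts c, the posterior is Dirichlet(α + c) componentwise.
Subtract each count from the matching posterior parameter: 28−19=9, 19−17=2, 24−23=1, 18−8=10, 3−2=1, 28−20=8.

Dirichlet(9, 2, 1, 10, 1, 8)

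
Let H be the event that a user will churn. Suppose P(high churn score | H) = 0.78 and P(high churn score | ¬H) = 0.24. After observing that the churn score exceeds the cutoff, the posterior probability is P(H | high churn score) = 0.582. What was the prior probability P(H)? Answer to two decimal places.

P(H) = 0.30

Bayes' rule in odds form gives O(H|E) = O(H)·[P(E|H)/P(E|¬H)], hence O(H) = O(H|E)/LR.
Posterior odds = 0.582/(1−0.582) = 1.3923. LR = 0.78/0.24 = 3.2500.
Prior odds = 1.3923/3.2500 = 0.4284, so P(H) = 0.4284/(1+0.4284) ≈ 0.30.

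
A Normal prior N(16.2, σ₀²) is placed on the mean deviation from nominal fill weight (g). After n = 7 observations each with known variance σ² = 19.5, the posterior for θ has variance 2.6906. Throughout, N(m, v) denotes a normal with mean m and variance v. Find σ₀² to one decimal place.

σ₀² = 78.8

Posterior precision equals prior precision plus data precision: 1/σ_n² = 1/σ₀² + n/σ².
So 1/σ₀² = 1/2.6906 − 7/19.5 = 0.371664 − 0.358974 = 0.012690.
Hence σ₀² = 1/0.012690 ≈ 78.8.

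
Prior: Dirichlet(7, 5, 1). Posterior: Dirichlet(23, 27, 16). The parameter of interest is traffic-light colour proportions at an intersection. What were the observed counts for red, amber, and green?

For a Dirichlet(α) prior with multinomial counts c, the posterior is Dirichlet(α + c) componentwise.
Counts are posterior − prior componentwise: 23−7=16, 27−5=22, 16−1=15.

counts (16, 22, 15)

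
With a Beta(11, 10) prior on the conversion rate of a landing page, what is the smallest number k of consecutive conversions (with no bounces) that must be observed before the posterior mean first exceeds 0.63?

After k conversions and 0 bounces the posterior is Beta(11+k, 10), with mean (11+k)/(11+10+k).
Set (11+k)/(21+k) > 0.63 and solve: k > (0.63·21 − 11)/(1 − 0.63) = 6.027.
The smallest integer exceeding 6.027 is 7.

k = 7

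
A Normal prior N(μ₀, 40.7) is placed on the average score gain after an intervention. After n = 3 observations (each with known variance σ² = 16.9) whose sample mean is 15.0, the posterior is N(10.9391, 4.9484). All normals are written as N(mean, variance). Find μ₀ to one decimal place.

With known observation variance, the Normal–Normal posterior has precision τ_n = τ₀ + n/σ² and mean μ_n = (τ₀μ₀ + (n/σ²)x̄)/τ_n.
Here τ₀ = 1/40.7 = 0.024570 and τ_data = 3/16.9 = 0.177515, so τ_n = 0.202085.
Rearranging for μ₀: μ₀ = (μ_n·τ_n − τ_data·x̄)/τ₀ = (10.9391·0.202085 − 0.177515·15.0) / 0.024570 = -0.452097/0.024570 ≈ -18.4.

μ₀ = -18.4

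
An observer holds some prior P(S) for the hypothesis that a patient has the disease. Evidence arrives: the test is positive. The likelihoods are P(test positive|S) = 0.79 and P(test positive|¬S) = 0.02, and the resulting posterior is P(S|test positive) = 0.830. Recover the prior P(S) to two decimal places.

Bayes' rule in odds form gives O(S|E) = O(S)·[P(E|S)/P(E|¬S)], hence O(S) = O(S|E)/LR.
Posterior odds = 0.830/(1−0.830) = 4.8824. LR = 0.79/0.02 = 39.5000.
Prior odds = 4.8824/39.5000 = 0.1236, so P(S) = 0.1236/(1+0.1236) ≈ 0.11.

P(S) = 0.11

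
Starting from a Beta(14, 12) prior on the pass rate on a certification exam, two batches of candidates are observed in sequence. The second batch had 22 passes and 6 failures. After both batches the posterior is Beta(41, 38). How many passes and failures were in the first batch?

Because Beta–binomial updating is additive in the counts, the combined data contributed (α_post−α_prior, β_post−β_prior) successes and failures.
Total across both batches: 41−14=27 passes, 38−12=26 failures.
Subtract the second batch: 27−22=5 passes and 26−6=20 failures.

5 passes and 20 failures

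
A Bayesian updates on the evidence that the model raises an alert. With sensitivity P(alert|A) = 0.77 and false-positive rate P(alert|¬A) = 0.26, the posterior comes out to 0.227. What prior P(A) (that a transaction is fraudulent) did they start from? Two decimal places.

P(A) = 0.09

Bayes' rule in odds form gives O(A|E) = O(A)·[P(E|A)/P(E|¬A)], hence O(A) = O(A|E)/LR.
Posterior odds = 0.227/(1−0.227) = 0.2937. LR = 0.77/0.26 = 2.9615.
Prior odds = 0.2937/2.9615 = 0.0992, so P(A) = 0.0992/(1+0.0992) ≈ 0.09.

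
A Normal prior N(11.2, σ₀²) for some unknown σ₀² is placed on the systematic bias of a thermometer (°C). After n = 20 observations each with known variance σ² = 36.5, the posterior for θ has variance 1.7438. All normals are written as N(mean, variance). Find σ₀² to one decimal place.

σ₀² = 39.2

For the Normal–Normal model with known σ², precisions add: τ_n = τ₀ + n/σ².
So 1/σ₀² = 1/1.7438 − 20/36.5 = 0.573460 − 0.547945 = 0.025515.
Hence σ₀² = 1/0.025515 ≈ 39.2.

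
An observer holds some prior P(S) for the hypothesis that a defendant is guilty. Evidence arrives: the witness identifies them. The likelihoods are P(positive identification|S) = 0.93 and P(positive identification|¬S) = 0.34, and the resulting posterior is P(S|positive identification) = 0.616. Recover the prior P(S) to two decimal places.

P(S) = 0.37

Bayes' rule in odds form gives O(S|E) = O(S)·[P(E|S)/P(E|¬S)], hence O(S) = O(S|E)/LR.
Posterior odds = 0.616/(1−0.616) = 1.6042. LR = 0.93/0.34 = 2.7353.
Prior odds = 1.6042/2.7353 = 0.5865, so P(S) = 0.5865/(1+0.5865) ≈ 0.37.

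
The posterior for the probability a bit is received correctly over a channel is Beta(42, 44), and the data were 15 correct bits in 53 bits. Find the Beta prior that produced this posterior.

Beta(27, 6)

A Beta(α, β) prior with s successes and f failures in binomial data gives a Beta(α+s, β+f) posterior.
So α = 42 − 15 = 27 and β = 44 − 38 = 6.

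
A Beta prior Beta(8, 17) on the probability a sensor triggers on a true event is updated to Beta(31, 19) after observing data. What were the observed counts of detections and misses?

A Beta(α, β) prior with s successes and f failures in binomial data gives a Beta(α+s, β+f) posterior.
Match parameters: s=31−8=23, f=19−17=2.

23 detections and 2 misses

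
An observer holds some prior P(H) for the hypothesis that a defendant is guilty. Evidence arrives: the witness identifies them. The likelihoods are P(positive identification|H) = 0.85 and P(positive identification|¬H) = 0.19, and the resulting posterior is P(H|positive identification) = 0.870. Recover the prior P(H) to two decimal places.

In odds form, posterior odds = prior odds × likelihood ratio, so prior odds = posterior odds ÷ LR.
Posterior odds = 0.870/(1−0.870) = 6.6923. LR = 0.85/0.19 = 4.4737.
Prior odds = 6.6923/4.4737 = 1.4959, so P(H) = 1.4959/(1+1.4959) ≈ 0.60.

P(H) = 0.60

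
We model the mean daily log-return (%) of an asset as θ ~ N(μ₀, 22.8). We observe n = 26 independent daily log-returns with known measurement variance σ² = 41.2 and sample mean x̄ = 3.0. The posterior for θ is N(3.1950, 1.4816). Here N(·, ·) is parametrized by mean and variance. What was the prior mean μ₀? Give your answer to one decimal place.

μ₀ = 6.0

With known observation variance, the Normal–Normal posterior has precision τ_n = τ₀ + n/σ² and mean μ_n = (τ₀μ₀ + (n/σ²)x̄)/τ_n.
Here τ₀ = 1/22.8 = 0.043860 and τ_data = 26/41.2 = 0.631068, so τ_n = 0.674928.
Rearranging for μ₀: μ₀ = (μ_n·τ_n − τ_data·x̄)/τ₀ = (3.1950·0.674928 − 0.631068·3.0) / 0.043860 = 0.263191/0.043860 ≈ 6.0.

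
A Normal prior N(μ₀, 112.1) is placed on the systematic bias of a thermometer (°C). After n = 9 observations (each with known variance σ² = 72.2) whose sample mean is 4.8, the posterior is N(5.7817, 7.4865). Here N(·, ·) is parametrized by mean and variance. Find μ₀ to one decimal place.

μ₀ = 19.5

The posterior mean is a precision-weighted average: μ_n = (τ₀μ₀ + τ_data·x̄)/(τ₀+τ_data), with τ₀=1/σ₀² and τ_data=n/σ².
Here τ₀ = 1/112.1 = 0.008921 and τ_data = 9/72.2 = 0.124654, so τ_n = 0.133575.
Rearranging for μ₀: μ₀ = (μ_n·τ_n − τ_data·x̄)/τ₀ = (5.7817·0.133575 − 0.124654·4.8) / 0.008921 = 0.173951/0.008921 ≈ 19.5.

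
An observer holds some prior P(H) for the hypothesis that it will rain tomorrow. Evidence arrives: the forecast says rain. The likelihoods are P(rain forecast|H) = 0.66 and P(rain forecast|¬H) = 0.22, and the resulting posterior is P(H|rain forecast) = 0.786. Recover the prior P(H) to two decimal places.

P(H) = 0.55

In odds form, posterior odds = prior odds × likelihood ratio, so prior odds = posterior odds ÷ LR.
Posterior odds = 0.786/(1−0.786) = 3.6729. LR = 0.66/0.22 = 3.0000.
Prior odds = 3.6729/3.0000 = 1.2243, so P(H) = 1.2243/(1+1.2243) ≈ 0.55.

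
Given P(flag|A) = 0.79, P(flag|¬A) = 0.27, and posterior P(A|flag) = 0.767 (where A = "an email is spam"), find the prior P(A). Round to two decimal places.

Bayes' rule in odds form gives O(A|E) = O(A)·[P(E|A)/P(E|¬A)], hence O(A) = O(A|E)/LR.
Posterior odds = 0.767/(1−0.767) = 3.2918. LR = 0.79/0.27 = 2.9259.
Prior odds = 3.2918/2.9259 = 1.1251, so P(A) = 1.1251/(1+1.1251) ≈ 0.53.

P(A) = 0.53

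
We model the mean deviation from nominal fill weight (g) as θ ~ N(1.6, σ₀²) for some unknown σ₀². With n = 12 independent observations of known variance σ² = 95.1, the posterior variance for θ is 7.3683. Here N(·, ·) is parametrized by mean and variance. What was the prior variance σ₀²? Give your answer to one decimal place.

For the Normal–Normal model with known σ², precisions add: τ_n = τ₀ + n/σ².
So 1/σ₀² = 1/7.3683 − 12/95.1 = 0.135717 − 0.126183 = 0.009534.
Hence σ₀² = 1/0.009534 ≈ 104.9.

σ₀² = 104.9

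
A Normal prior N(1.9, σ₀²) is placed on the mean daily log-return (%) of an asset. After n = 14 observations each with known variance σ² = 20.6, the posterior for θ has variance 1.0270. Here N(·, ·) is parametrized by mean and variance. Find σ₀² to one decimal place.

σ₀² = 3.4

For the Normal–Normal model with known σ², precisions add: τ_n = τ₀ + n/σ².
So 1/σ₀² = 1/1.0270 − 14/20.6 = 0.973710 − 0.679612 = 0.294098.
Hence σ₀² = 1/0.294098 ≈ 3.4.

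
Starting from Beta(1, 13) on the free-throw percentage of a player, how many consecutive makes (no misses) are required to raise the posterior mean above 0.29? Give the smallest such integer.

After k makes and 0 misses the posterior is Beta(1+k, 13), with mean (1+k)/(1+13+k).
Set (1+k)/(14+k) > 0.29 and solve: k > (0.29·14 − 1)/(1 − 0.29) = 4.310.
The smallest integer exceeding 4.310 is 5.

k = 5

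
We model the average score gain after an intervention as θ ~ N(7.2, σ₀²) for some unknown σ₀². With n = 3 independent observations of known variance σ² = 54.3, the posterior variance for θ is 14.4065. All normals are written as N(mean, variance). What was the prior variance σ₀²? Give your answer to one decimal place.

σ₀² = 70.6

Posterior precision equals prior precision plus data precision: 1/σ_n² = 1/σ₀² + n/σ².
So 1/σ₀² = 1/14.4065 − 3/54.3 = 0.069413 − 0.055249 = 0.014164.
Hence σ₀² = 1/0.014164 ≈ 70.6.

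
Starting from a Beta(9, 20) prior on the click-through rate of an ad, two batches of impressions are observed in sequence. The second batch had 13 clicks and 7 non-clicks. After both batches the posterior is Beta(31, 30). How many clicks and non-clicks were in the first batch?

Sequential conjugate updates are equivalent to a single update on the pooled data, so total successes = posterior α − prior α and total failures = posterior β − prior β.
Total across both batches: 31−9=22 clicks, 30−20=10 non-clicks.
Subtract the second batch: 22−13=9 clicks and 10−7=3 non-clicks.

9 clicks and 3 non-clicks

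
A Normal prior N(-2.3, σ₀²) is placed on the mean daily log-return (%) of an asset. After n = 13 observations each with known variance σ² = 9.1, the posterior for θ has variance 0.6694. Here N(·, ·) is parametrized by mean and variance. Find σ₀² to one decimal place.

σ₀² = 15.3

For the Normal–Normal model with known σ², precisions add: τ_n = τ₀ + n/σ².
So 1/σ₀² = 1/0.6694 − 13/9.1 = 1.493875 − 1.428571 = 0.065304.
Hence σ₀² = 1/0.065304 ≈ 15.3.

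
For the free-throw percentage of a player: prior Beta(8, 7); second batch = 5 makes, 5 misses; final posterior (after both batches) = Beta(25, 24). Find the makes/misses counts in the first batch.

Because Beta–binomial updating is additive in the counts, the combined data contributed (α_post−α_prior, β_post−β_prior) successes and failures.
Total across both batches: 25−8=17 makes, 24−7=17 misses.
Subtract the second batch: 17−5=12 makes and 17−5=12 misses.

12 makes and 12 misses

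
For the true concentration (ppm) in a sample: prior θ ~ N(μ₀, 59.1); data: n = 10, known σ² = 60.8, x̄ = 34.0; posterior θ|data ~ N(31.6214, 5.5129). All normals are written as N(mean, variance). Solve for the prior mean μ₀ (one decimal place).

μ₀ = 8.5

The posterior mean is a precision-weighted average: μ_n = (τ₀μ₀ + τ_data·x̄)/(τ₀+τ_data), with τ₀=1/σ₀² and τ_data=n/σ².
Here τ₀ = 1/59.1 = 0.016920 and τ_data = 10/60.8 = 0.164474, so τ_n = 0.181394.
Rearranging for μ₀: μ₀ = (μ_n·τ_n − τ_data·x̄)/τ₀ = (31.6214·0.181394 − 0.164474·34.0) / 0.016920 = 0.143816/0.016920 ≈ 8.5.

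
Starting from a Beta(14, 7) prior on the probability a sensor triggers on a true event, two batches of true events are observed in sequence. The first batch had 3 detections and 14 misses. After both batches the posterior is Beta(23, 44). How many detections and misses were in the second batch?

6 detections and 23 misses

Because Beta–binomial updating is additive in the counts, the combined data contributed (α_post−α_prior, β_post−β_prior) successes and failures.
Total across both batches: 23−14=9 detections, 44−7=37 misses.
Subtract the first batch: 9−3=6 detections and 37−14=23 misses.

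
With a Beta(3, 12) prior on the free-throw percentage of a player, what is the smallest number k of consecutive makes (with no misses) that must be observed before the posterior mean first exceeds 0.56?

k = 13

After k makes and 0 misses the posterior is Beta(3+k, 12), with mean (3+k)/(3+12+k).
Set (3+k)/(15+k) > 0.56 and solve: k > (0.56·15 − 3)/(1 − 0.56) = 12.273.
The smallest integer exceeding 12.273 is 13, and checking k=13: (16)/(28) = 0.5714 > 0.56.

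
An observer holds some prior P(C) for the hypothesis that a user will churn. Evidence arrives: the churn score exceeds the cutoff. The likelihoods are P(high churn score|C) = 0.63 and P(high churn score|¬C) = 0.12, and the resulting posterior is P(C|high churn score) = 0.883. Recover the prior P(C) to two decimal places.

Bayes' rule in odds form gives O(C|E) = O(C)·[P(E|C)/P(E|¬C)], hence O(C) = O(C|E)/LR.
Posterior odds = 0.883/(1−0.883) = 7.5470. LR = 0.63/0.12 = 5.2500.
Prior odds = 7.5470/5.2500 = 1.4375, so P(C) = 1.4375/(1+1.4375) ≈ 0.59.

P(C) = 0.59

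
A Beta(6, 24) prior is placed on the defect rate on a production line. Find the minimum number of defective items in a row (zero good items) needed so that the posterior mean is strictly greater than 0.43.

After k defective items and 0 good items the posterior is Beta(6+k, 24), with mean (6+k)/(6+24+k).
Set (6+k)/(30+k) > 0.43 and solve: k > (0.43·30 − 6)/(1 − 0.43) = 12.105.
The smallest integer exceeding 12.105 is 13.

k = 13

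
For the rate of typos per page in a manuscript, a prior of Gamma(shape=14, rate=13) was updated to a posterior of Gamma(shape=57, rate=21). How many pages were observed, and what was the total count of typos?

n = 8 pages with total 43 typos

A Gamma(α, β) prior (rate parametrization) on a Poisson rate with n observations summing to S gives posterior Gamma(α+S, β+n).
Matching: Σxᵢ = 57 − 14 = 43 and n = 21 − 13 = 8.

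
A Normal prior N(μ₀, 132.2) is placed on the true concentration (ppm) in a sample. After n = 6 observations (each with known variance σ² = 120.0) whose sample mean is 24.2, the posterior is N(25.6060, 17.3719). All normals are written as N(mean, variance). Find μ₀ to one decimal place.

With known observation variance, the Normal–Normal posterior has precision τ_n = τ₀ + n/σ² and mean μ_n = (τ₀μ₀ + (n/σ²)x̄)/τ_n.
Here τ₀ = 1/132.2 = 0.007564 and τ_data = 6/120.0 = 0.050000, so τ_n = 0.057564.
Rearranging for μ₀: μ₀ = (μ_n·τ_n − τ_data·x̄)/τ₀ = (25.6060·0.057564 − 0.050000·24.2) / 0.007564 = 0.263984/0.007564 ≈ 34.9.

μ₀ = 34.9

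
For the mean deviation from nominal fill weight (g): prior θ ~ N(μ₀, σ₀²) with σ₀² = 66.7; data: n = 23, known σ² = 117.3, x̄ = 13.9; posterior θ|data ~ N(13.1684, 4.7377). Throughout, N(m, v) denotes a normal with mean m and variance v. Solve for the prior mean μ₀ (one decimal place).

With known observation variance, the Normal–Normal posterior has precision τ_n = τ₀ + n/σ² and mean μ_n = (τ₀μ₀ + (n/σ²)x̄)/τ_n.
Here τ₀ = 1/66.7 = 0.014993 and τ_data = 23/117.3 = 0.196078, so τ_n = 0.211071.
Rearranging for μ₀: μ₀ = (μ_n·τ_n − τ_data·x̄)/τ₀ = (13.1684·0.211071 − 0.196078·13.9) / 0.014993 = 0.053983/0.014993 ≈ 3.6.

μ₀ = 3.6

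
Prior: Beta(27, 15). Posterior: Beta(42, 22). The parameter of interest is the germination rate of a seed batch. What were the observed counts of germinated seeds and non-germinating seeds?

A Beta(α, β) prior with s successes and f failures in binomial data gives a Beta(α+s, β+f) posterior.
Match parameters: s=42−27=15, f=22−15=7.

15 germinated seeds and 7 non-germinating seeds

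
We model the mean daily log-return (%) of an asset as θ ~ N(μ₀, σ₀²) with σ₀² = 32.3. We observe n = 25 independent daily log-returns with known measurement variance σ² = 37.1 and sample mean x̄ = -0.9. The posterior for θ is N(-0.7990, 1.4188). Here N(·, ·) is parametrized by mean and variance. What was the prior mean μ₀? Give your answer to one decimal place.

With known observation variance, the Normal–Normal posterior has precision τ_n = τ₀ + n/σ² and mean μ_n = (τ₀μ₀ + (n/σ²)x̄)/τ_n.
Here τ₀ = 1/32.3 = 0.030960 and τ_data = 25/37.1 = 0.673854, so τ_n = 0.704814.
Rearranging for μ₀: μ₀ = (μ_n·τ_n − τ_data·x̄)/τ₀ = (-0.7990·0.704814 − 0.673854·-0.9) / 0.030960 = 0.043322/0.030960 ≈ 1.4.

μ₀ = 1.4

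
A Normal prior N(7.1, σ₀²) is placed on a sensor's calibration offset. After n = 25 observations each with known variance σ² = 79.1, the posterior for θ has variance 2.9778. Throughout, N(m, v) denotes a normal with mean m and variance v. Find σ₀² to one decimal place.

Posterior precision equals prior precision plus data precision: 1/σ_n² = 1/σ₀² + n/σ².
So 1/σ₀² = 1/2.9778 − 25/79.1 = 0.335818 − 0.316056 = 0.019762.
Hence σ₀² = 1/0.019762 ≈ 50.6.

σ₀² = 50.6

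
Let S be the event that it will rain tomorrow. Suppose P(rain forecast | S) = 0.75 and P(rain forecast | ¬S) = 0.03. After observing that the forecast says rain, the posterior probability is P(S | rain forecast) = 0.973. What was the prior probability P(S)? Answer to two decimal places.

P(S) = 0.59

Bayes' rule in odds form gives O(S|E) = O(S)·[P(E|S)/P(E|¬S)], hence O(S) = O(S|E)/LR.
Posterior odds = 0.973/(1−0.973) = 36.0370. LR = 0.75/0.03 = 25.0000.
Prior odds = 36.0370/25.0000 = 1.4415, so P(S) = 1.4415/(1+1.4415) ≈ 0.59.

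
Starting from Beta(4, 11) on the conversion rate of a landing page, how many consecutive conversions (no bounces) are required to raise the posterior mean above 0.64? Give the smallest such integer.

After k conversions and 0 bounces the posterior is Beta(4+k, 11), with mean (4+k)/(4+11+k).
Set (4+k)/(15+k) > 0.64 and solve: k > (0.64·15 − 4)/(1 − 0.64) = 15.556.
The smallest integer exceeding 15.556 is 16, and checking k=16: (20)/(31) = 0.6452 > 0.64.

k = 16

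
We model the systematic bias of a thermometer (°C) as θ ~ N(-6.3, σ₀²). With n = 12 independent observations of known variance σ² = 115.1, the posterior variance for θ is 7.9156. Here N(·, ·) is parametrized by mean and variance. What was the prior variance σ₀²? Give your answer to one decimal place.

For the Normal–Normal model with known σ², precisions add: τ_n = τ₀ + n/σ².
So 1/σ₀² = 1/7.9156 − 12/115.1 = 0.126333 − 0.104257 = 0.022076.
Hence σ₀² = 1/0.022076 ≈ 45.3.

σ₀² = 45.3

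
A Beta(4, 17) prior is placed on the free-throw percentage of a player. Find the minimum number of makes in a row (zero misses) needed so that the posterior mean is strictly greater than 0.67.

k = 31

After k makes and 0 misses the posterior is Beta(4+k, 17), with mean (4+k)/(4+17+k).
Set (4+k)/(21+k) > 0.67 and solve: k > (0.67·21 − 4)/(1 − 0.67) = 30.515.
The smallest integer exceeding 30.515 is 31, and checking k=31: (35)/(52) = 0.6731 > 0.67.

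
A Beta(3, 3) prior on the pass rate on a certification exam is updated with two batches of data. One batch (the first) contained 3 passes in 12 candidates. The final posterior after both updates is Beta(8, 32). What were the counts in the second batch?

Sequential conjugate updates are equivalent to a single update on the pooled data, so total successes = posterior α − prior α and total failures = posterior β − prior β.
Total across both batches: 8−3=5 passes, 32−3=29 failures.
Subtract the first batch: 5−3=2 passes and 29−9=20 failures.

2 passes and 20 failures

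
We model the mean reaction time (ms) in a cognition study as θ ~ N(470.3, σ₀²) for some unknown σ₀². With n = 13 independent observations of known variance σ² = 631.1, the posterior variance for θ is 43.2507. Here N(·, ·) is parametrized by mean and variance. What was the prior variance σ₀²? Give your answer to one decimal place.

σ₀² = 396.5

Posterior precision equals prior precision plus data precision: 1/σ_n² = 1/σ₀² + n/σ².
So 1/σ₀² = 1/43.2507 − 13/631.1 = 0.023121 − 0.020599 = 0.002522.
Hence σ₀² = 1/0.002522 ≈ 396.5.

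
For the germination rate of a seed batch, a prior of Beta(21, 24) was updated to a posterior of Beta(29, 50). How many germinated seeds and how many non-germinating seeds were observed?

A Beta(a, b) prior with s successes and f failures in binomial data gives a Beta(a+s, b+f) posterior.
So s = 29 − 21 = 8 and f = 50 − 24 = 26.

8 germinated seeds and 26 non-germinating seeds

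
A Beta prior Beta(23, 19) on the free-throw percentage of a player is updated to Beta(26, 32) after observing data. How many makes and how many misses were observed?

3 makes and 13 misses

A Beta(α, β) prior with s successes and f failures in binomial data gives a Beta(α+s, β+f) posterior.
Match parameters: s=26−23=3, f=32−19=13.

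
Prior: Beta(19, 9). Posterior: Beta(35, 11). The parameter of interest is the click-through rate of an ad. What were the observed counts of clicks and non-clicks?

A Beta(a, b) prior with s successes and f failures in binomial data gives a Beta(a+s, b+f) posterior.
Match parameters: s=35−19=16, f=11−9=2.

16 clicks and 2 non-clicks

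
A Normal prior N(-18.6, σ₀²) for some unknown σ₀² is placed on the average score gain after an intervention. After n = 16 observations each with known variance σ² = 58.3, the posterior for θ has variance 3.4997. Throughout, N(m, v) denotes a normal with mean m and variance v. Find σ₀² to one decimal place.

σ₀² = 88.5

For the Normal–Normal model with known σ², precisions add: τ_n = τ₀ + n/σ².
So 1/σ₀² = 1/3.4997 − 16/58.3 = 0.285739 − 0.274443 = 0.011296.
Hence σ₀² = 1/0.011296 ≈ 88.5.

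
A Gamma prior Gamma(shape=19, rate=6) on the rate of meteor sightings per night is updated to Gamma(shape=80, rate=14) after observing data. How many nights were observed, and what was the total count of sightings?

n = 8 nights with total 61 sightings

A Gamma(α, β) prior (rate parametrization) on a Poisson rate with n observations summing to S gives posterior Gamma(α+S, β+n).
Matching: Σxᵢ = 80 − 19 = 61 and n = 14 − 6 = 8.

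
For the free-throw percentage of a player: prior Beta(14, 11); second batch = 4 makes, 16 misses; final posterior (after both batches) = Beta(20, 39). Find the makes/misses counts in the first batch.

2 makes and 12 misses

Because Beta–binomial updating is additive in the counts, the combined data contributed (α_post−α_prior, β_post−β_prior) successes and failures.
Total across both batches: 20−14=6 makes, 39−11=28 misses.
Subtract the second batch: 6−4=2 makes and 28−16=12 misses.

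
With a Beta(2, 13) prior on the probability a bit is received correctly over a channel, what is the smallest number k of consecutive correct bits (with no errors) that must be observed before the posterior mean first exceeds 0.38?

k = 6

After k correct bits and 0 errors the posterior is Beta(2+k, 13), with mean (2+k)/(2+13+k).
Set (2+k)/(15+k) > 0.38 and solve: k > (0.38·15 − 2)/(1 − 0.38) = 5.968.
The smallest integer exceeding 5.968 is 6.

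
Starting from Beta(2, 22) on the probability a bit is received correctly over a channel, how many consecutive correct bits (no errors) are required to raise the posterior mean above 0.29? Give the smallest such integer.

After k correct bits and 0 errors the posterior is Beta(2+k, 22), with mean (2+k)/(2+22+k).
Set (2+k)/(24+k) > 0.29 and solve: k > (0.29·24 − 2)/(1 − 0.29) = 6.986.
The smallest integer exceeding 6.986 is 7.

k = 7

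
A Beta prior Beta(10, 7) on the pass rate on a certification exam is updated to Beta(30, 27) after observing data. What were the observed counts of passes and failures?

Under Beta–binomial conjugacy the posterior parameters are (α+s, β+f).
So s = 30 − 10 = 20 and f = 27 − 7 = 20.

20 passes and 20 failures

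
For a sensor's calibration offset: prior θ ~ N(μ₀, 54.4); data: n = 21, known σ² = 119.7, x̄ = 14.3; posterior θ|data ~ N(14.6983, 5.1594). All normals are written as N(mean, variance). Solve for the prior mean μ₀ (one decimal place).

The posterior mean is a precision-weighted average: μ_n = (τ₀μ₀ + τ_data·x̄)/(τ₀+τ_data), with τ₀=1/σ₀² and τ_data=n/σ².
Here τ₀ = 1/54.4 = 0.018382 and τ_data = 21/119.7 = 0.175439, so τ_n = 0.193821.
Rearranging for μ₀: μ₀ = (μ_n·τ_n − τ_data·x̄)/τ₀ = (14.6983·0.193821 − 0.175439·14.3) / 0.018382 = 0.340062/0.018382 ≈ 18.5.

μ₀ = 18.5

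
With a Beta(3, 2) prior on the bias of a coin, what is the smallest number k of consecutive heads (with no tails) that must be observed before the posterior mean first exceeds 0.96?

After k heads and 0 tails the posterior is Beta(3+k, 2), with mean (3+k)/(3+2+k).
Set (3+k)/(5+k) > 0.96 and solve: k > (0.96·5 − 3)/(1 − 0.96) = 45.000.
The smallest integer exceeding 45.000 is 46.

k = 46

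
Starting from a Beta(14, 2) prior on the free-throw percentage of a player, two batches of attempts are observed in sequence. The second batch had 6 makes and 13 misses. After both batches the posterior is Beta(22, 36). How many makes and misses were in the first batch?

2 makes and 21 misses

Sequential conjugate updates are equivalent to a single update on the pooled data, so total successes = posterior α − prior α and total failures = posterior β − prior β.
Total across both batches: 22−14=8 makes, 36−2=34 misses.
Subtract the second batch: 8−6=2 makes and 34−13=21 misses.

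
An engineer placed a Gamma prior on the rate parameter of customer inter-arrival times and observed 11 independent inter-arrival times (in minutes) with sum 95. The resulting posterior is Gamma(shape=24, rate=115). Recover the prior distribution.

Gamma(shape=13, rate=20)

For an exponential likelihood with a Gamma(α, β) prior on the rate, n observations with total T give posterior Gamma(α+n, β+T).
So α = 24 − 11 = 13 and β = 115 − 95 = 20.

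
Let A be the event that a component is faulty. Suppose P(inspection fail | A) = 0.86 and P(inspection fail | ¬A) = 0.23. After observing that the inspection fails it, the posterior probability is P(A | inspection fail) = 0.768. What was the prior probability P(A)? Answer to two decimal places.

P(A) = 0.47

Bayes' rule in odds form gives O(A|E) = O(A)·[P(E|A)/P(E|¬A)], hence O(A) = O(A|E)/LR.
Posterior odds = 0.768/(1−0.768) = 3.3103. LR = 0.86/0.23 = 3.7391.
Prior odds = 3.3103/3.7391 = 0.8853, so P(A) = 0.8853/(1+0.8853) ≈ 0.47.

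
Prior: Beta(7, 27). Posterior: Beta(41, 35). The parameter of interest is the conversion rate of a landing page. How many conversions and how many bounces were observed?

34 conversions and 8 bounces

Beta is conjugate to the binomial likelihood: posterior = Beta(a+s, b+f).
Match parameters: s=41−7=34, f=35−27=8.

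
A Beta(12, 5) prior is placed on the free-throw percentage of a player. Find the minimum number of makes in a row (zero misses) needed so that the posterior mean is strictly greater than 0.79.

k = 7

After k makes and 0 misses the posterior is Beta(12+k, 5), with mean (12+k)/(12+5+k).
Set (12+k)/(17+k) > 0.79 and solve: k > (0.79·17 − 12)/(1 − 0.79) = 6.810.
The smallest integer exceeding 6.810 is 7, and checking k=7: (19)/(24) = 0.7917 > 0.79.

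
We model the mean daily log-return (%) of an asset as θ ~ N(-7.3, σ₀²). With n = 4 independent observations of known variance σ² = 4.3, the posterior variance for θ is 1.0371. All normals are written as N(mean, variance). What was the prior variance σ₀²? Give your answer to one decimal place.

σ₀² = 29.4

Posterior precision equals prior precision plus data precision: 1/σ_n² = 1/σ₀² + n/σ².
So 1/σ₀² = 1/1.0371 − 4/4.3 = 0.964227 − 0.930233 = 0.033994.
Hence σ₀² = 1/0.033994 ≈ 29.4.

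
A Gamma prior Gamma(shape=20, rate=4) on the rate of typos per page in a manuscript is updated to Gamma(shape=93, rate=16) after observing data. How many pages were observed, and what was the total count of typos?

A Gamma(α, β) prior (rate parametrization) on a Poisson rate with n observations summing to S gives posterior Gamma(α+S, β+n).
Matching: Σxᵢ = 93 − 20 = 73 and n = 16 − 4 = 12.

n = 12 pages with total 73 typos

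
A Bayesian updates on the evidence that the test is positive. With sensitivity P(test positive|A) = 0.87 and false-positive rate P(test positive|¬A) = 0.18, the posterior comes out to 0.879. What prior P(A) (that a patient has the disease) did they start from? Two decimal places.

P(A) = 0.60

Bayes' rule in odds form gives O(A|E) = O(A)·[P(E|A)/P(E|¬A)], hence O(A) = O(A|E)/LR.
Posterior odds = 0.879/(1−0.879) = 7.2645. LR = 0.87/0.18 = 4.8333.
Prior odds = 7.2645/4.8333 = 1.5030, so P(A) = 1.5030/(1+1.5030) ≈ 0.60.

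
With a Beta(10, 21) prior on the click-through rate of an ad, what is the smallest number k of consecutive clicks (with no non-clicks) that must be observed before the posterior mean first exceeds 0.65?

k = 30

After k clicks and 0 non-clicks the posterior is Beta(10+k, 21), with mean (10+k)/(10+21+k).
Set (10+k)/(31+k) > 0.65 and solve: k > (0.65·31 − 10)/(1 − 0.65) = 29.000.
The smallest integer exceeding 29.000 is 30, and checking k=30: (40)/(61) = 0.6557 > 0.65.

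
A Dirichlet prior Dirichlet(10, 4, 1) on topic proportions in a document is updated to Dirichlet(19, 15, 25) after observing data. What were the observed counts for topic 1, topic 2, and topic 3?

counts (9, 11, 24)

For a Dirichlet(α) prior with multinomial counts c, the posterior is Dirichlet(α + c) componentwise.
Counts are posterior − prior componentwise: 19−10=9, 15−4=11, 25−1=24.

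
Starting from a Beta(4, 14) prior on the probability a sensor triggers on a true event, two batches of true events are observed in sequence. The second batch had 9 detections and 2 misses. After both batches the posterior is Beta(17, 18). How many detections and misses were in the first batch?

Sequential conjugate updates are equivalent to a single update on the pooled data, so total successes = posterior α − prior α and total failures = posterior β − prior β.
Total across both batches: 17−4=13 detections, 18−14=4 misses.
Subtract the second batch: 13−9=4 detections and 4−2=2 misses.

4 detections and 2 misses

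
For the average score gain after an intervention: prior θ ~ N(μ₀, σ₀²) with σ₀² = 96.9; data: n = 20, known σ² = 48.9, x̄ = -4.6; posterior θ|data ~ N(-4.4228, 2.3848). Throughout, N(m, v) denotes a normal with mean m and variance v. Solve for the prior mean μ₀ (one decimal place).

The posterior mean is a precision-weighted average: μ_n = (τ₀μ₀ + τ_data·x̄)/(τ₀+τ_data), with τ₀=1/σ₀² and τ_data=n/σ².
Here τ₀ = 1/96.9 = 0.010320 and τ_data = 20/48.9 = 0.408998, so τ_n = 0.419318.
Rearranging for μ₀: μ₀ = (μ_n·τ_n − τ_data·x̄)/τ₀ = (-4.4228·0.419318 − 0.408998·-4.6) / 0.010320 = 0.026831/0.010320 ≈ 2.6.

μ₀ = 2.6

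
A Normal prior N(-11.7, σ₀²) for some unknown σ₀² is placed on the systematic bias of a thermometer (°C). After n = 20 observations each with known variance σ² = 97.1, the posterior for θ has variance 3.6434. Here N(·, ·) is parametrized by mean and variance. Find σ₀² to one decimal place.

Posterior precision equals prior precision plus data precision: 1/σ_n² = 1/σ₀² + n/σ².
So 1/σ₀² = 1/3.6434 − 20/97.1 = 0.274469 − 0.205973 = 0.068496.
Hence σ₀² = 1/0.068496 ≈ 14.6.

σ₀² = 14.6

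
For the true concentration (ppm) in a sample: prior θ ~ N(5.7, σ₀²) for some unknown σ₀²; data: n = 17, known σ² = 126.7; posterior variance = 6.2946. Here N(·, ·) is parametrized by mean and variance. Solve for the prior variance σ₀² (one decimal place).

σ₀² = 40.5

For the Normal–Normal model with known σ², precisions add: τ_n = τ₀ + n/σ².
So 1/σ₀² = 1/6.2946 − 17/126.7 = 0.158866 − 0.134175 = 0.024691.
Hence σ₀² = 1/0.024691 ≈ 40.5.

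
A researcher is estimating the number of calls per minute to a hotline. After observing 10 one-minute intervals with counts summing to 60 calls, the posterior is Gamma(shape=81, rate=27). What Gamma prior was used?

A Gamma(α, β) prior (rate parametrization) on a Poisson rate with n observations summing to S gives posterior Gamma(α+S, β+n).
So α = 81 − 60 = 21 and β = 27 − 10 = 17.

Gamma(shape=21, rate=17)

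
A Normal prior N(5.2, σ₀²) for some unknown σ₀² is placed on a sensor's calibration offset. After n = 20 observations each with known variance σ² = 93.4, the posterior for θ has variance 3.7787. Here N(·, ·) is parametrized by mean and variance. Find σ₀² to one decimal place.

σ₀² = 19.8

Posterior precision equals prior precision plus data precision: 1/σ_n² = 1/σ₀² + n/σ².
So 1/σ₀² = 1/3.7787 − 20/93.4 = 0.264641 − 0.214133 = 0.050508.
Hence σ₀² = 1/0.050508 ≈ 19.8.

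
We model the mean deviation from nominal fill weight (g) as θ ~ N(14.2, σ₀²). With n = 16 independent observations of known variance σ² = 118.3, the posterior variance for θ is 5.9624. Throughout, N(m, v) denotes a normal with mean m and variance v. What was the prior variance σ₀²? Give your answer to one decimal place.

For the Normal–Normal model with known σ², precisions add: τ_n = τ₀ + n/σ².
So 1/σ₀² = 1/5.9624 − 16/118.3 = 0.167718 − 0.135249 = 0.032469.
Hence σ₀² = 1/0.032469 ≈ 30.8.

σ₀² = 30.8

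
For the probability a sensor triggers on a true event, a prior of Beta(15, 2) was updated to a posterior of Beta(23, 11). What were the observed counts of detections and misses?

8 detections and 9 misses

Under Beta–binomial conjugacy the posterior parameters are (a+s, b+f).
So s = 23 − 15 = 8 and f = 11 − 2 = 9.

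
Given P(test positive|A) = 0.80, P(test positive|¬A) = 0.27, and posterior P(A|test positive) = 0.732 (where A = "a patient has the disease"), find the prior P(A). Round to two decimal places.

P(A) = 0.48

Bayes' rule in odds form gives O(A|E) = O(A)·[P(E|A)/P(E|¬A)], hence O(A) = O(A|E)/LR.
Posterior odds = 0.732/(1−0.732) = 2.7313. LR = 0.80/0.27 = 2.9630.
Prior odds = 2.7313/2.9630 = 0.9218, so P(A) = 0.9218/(1+0.9218) ≈ 0.48.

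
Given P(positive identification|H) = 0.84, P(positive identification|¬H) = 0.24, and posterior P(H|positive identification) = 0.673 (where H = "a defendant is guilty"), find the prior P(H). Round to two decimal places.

In odds form, posterior odds = prior odds × likelihood ratio, so prior odds = posterior odds ÷ LR.
Posterior odds = 0.673/(1−0.673) = 2.0581. LR = 0.84/0.24 = 3.5000.
Prior odds = 2.0581/3.5000 = 0.5880, so P(H) = 0.5880/(1+0.5880) ≈ 0.37.

P(H) = 0.37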